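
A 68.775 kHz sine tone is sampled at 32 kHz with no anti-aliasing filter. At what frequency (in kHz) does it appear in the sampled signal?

Nyquist = 32,000/2 = 16,000 Hz; 68,775 Hz exceeds it.
Alias = |68,775 − 2×32,000| = |68,775 − 64,000| = 4,775 Hz = 4.775 kHz.

4.775 kHz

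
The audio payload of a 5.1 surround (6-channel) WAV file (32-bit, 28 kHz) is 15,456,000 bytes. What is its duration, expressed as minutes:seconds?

Byte rate = 28,000 × 4 × 6 = 672,000 bytes/s.
Duration = 15,456,000 / 672,000 = 23 s.
23 s = 0:23.

0:23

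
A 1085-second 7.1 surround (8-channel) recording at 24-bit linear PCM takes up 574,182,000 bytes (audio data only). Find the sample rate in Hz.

22,050 Hz

Bytes = sample_rate × seconds × bytes_per_sample × channels.
sample_rate = 574,182,000 / (1,085 × 3 × 8) = 574,182,000 / 26,040 = 22,050 Hz.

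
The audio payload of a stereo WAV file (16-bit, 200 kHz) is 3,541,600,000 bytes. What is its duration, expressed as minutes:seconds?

73:47

Byte rate = 200,000 × 2 × 2 = 800,000 bytes/s.
Duration = 3,541,600,000 / 800,000 = 4,427 s.
4,427 s = 73:47.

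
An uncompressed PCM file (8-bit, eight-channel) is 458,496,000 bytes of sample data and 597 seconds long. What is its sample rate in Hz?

Bytes = sample_rate × seconds × bytes_per_sample × channels.
sample_rate = 458,496,000 / (597 × 1 × 8) = 458,496,000 / 4,776 = 96,000 Hz.

96,000 Hz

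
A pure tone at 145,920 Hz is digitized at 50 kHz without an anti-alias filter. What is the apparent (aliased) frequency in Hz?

Nyquist = 50,000/2 = 25,000 Hz; 145,920 Hz exceeds it.
Alias = |145,920 − 3×50,000| = |145,920 − 150,000| = 4,080 Hz.

4,080 Hz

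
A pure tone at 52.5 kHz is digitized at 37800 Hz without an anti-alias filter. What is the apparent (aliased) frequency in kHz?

Nyquist = 37,800/2 = 18,900 Hz; 52,500 Hz exceeds it.
Alias = |52,500 − 1×37,800| = |52,500 − 37,800| = 14,700 Hz = 14.7 kHz.

14.7 kHz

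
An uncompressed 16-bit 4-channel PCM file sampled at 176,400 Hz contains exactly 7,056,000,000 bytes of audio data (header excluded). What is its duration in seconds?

Byte rate = 176,400 × 2 × 4 = 1,411,200 bytes/s.
Duration = 7,056,000,000 / 1,411,200 = 5,000 s.

5,000 seconds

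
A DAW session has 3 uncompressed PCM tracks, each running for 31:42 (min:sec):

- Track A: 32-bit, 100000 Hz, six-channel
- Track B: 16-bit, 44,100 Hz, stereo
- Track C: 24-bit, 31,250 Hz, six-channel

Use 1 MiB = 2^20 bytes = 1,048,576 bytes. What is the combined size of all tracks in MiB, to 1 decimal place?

5693.6 MiB

31:42 (min:sec) = 1,902 s.
Track A: 100,000 × 1,902 × 4 × 6 = 4,564,800,000 bytes.
Track B: 44,100 × 1,902 × 2 × 2 = 335,512,800 bytes.
Track C: 31,250 × 1,902 × 3 × 6 = 1,069,875,000 bytes.
Total = 5,970,187,800 bytes = 5693.6 MiB.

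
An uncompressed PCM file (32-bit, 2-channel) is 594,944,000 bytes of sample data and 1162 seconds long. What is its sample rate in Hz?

Bytes = sample_rate × seconds × bytes_per_sample × channels.
sample_rate = 594,944,000 / (1,162 × 4 × 2) = 594,944,000 / 9,296 = 64,000 Hz.

64,000 Hz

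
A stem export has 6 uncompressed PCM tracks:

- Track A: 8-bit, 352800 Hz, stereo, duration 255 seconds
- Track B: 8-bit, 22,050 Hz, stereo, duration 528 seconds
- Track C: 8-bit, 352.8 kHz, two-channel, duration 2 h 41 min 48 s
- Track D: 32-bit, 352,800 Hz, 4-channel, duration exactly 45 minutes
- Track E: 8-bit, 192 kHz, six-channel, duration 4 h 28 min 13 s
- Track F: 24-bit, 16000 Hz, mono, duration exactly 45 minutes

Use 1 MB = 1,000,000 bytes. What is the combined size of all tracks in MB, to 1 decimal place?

Track A: 352,800 × 255 × 1 × 2 = 179,928,000 bytes.
Track B: 22,050 × 528 × 1 × 2 = 23,284,800 bytes.
Track C: 2 h 41 min 48 s = 9,708 s; 352,800 × 9,708 × 1 × 2 = 6,849,964,800 bytes.
Track D: exactly 45 minutes = 2,700 s; 352,800 × 2,700 × 4 × 4 = 15,240,960,000 bytes.
Track E: 4 h 28 min 13 s = 16,093 s; 192,000 × 16,093 × 1 × 6 = 18,539,136,000 bytes.
Track F: exactly 45 minutes = 2,700 s; 16,000 × 2,700 × 3 × 1 = 129,600,000 bytes.
Total = 40,962,873,600 bytes = 40962.9 MB.

40962.9 MB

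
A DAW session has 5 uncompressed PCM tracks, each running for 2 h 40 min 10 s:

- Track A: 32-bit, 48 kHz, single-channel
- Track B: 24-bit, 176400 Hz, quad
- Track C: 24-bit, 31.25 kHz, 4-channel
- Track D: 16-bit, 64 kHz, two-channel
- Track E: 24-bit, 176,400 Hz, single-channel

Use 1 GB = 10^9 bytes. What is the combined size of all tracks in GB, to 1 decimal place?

33.3 GB

2 h 40 min 10 s = 9,610 s.
Track A: 48,000 × 9,610 × 4 × 1 = 1,845,120,000 bytes.
Track B: 176,400 × 9,610 × 3 × 4 = 20,342,448,000 bytes.
Track C: 31,250 × 9,610 × 3 × 4 = 3,603,750,000 bytes.
Track D: 64,000 × 9,610 × 2 × 2 = 2,460,160,000 bytes.
Track E: 176,400 × 9,610 × 3 × 1 = 5,085,612,000 bytes.
Total = 33,337,090,000 bytes = 33.3 GB.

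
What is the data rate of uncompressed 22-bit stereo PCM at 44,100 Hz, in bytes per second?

242,550 bytes/s

Bit rate = 44,100 × 22 × 2 = 1,940,400 bits/s.
1,940,400 / 8 = 242,550 bytes/s.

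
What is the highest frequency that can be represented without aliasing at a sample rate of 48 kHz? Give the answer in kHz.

Nyquist frequency = sample rate / 2 = 48,000 / 2 = 24 kHz.

24 kHz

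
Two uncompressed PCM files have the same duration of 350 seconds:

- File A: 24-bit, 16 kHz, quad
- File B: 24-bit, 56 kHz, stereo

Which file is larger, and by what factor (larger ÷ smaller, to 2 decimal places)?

File A: 16,000 × 3 × 4 = 192,000 bytes/s.
File B: 56,000 × 3 × 2 = 336,000 bytes/s.
File B is larger; ratio = 117,600,000 / 67,200,000 = 1.75.

File B, by a factor of 1.75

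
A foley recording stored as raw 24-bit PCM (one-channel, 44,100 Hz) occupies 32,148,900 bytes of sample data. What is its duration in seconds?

243 seconds

Byte rate = 44,100 × 3 × 1 = 132,300 bytes/s.
Duration = 32,148,900 / 132,300 = 243 s.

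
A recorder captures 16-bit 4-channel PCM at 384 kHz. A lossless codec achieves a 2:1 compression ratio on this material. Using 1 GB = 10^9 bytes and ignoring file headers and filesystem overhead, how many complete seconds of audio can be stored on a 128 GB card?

83,333 seconds

Uncompressed byte rate = 384,000 × 2 × 4 = 3,072,000 bytes/s.
After 2:1 compression, effective rate ≈ 1536000 bytes/s.
Capacity = 128 × 1,000,000,000 = 128,000,000,000 bytes.
128,000,000,000 / effective rate ≈ 83333.33 s → 83,333 seconds.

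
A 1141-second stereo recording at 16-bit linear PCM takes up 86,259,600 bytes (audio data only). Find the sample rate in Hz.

18,900 Hz

Bytes = sample_rate × seconds × bytes_per_sample × channels.
sample_rate = 86,259,600 / (1,141 × 2 × 2) = 86,259,600 / 4,564 = 18,900 Hz.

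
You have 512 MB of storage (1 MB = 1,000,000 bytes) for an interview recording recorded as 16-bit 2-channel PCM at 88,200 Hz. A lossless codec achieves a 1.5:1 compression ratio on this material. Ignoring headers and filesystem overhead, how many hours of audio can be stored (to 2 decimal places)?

0.60 hours

Uncompressed byte rate = 88,200 × 2 × 2 = 352,800 bytes/s.
After 1.5:1 compression, effective rate ≈ 235200 bytes/s.
Capacity = 512 × 1,000,000 = 512,000,000 bytes.
512,000,000 / effective rate ≈ 2176.87 s → 0.60 hours.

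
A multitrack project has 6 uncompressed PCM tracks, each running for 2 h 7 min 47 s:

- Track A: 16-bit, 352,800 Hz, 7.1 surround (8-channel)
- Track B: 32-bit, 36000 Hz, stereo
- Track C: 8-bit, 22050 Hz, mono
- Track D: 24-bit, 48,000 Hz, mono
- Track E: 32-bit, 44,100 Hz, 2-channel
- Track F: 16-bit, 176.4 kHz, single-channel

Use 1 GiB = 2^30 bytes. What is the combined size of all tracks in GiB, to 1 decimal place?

48.6 GiB

2 h 7 min 47 s = 7,667 s.
Track A: 352,800 × 7,667 × 2 × 8 = 43,278,681,600 bytes.
Track B: 36,000 × 7,667 × 4 × 2 = 2,208,096,000 bytes.
Track C: 22,050 × 7,667 × 1 × 1 = 169,057,350 bytes.
Track D: 48,000 × 7,667 × 3 × 1 = 1,104,048,000 bytes.
Track E: 44,100 × 7,667 × 4 × 2 = 2,704,917,600 bytes.
Track F: 176,400 × 7,667 × 2 × 1 = 2,704,917,600 bytes.
Total = 52,169,718,150 bytes = 48.6 GiB.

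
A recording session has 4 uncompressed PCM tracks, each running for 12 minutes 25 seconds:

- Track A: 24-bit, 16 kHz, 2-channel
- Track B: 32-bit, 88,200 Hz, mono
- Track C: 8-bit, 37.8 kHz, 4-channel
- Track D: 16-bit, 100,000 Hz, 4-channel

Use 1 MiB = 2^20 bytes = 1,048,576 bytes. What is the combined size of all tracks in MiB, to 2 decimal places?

994.68 MiB

12 minutes 25 seconds = 745 s.
Track A: 16,000 × 745 × 3 × 2 = 71,520,000 bytes.
Track B: 88,200 × 745 × 4 × 1 = 262,836,000 bytes.
Track C: 37,800 × 745 × 1 × 4 = 112,644,000 bytes.
Track D: 100,000 × 745 × 2 × 4 = 596,000,000 bytes.
Total = 1,043,000,000 bytes = 994.68 MiB.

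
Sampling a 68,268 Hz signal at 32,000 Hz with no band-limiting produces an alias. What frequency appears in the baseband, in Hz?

4,268 Hz

Nyquist = 32,000/2 = 16,000 Hz; 68,268 Hz exceeds it.
Alias = |68,268 − 2×32,000| = |68,268 − 64,000| = 4,268 Hz.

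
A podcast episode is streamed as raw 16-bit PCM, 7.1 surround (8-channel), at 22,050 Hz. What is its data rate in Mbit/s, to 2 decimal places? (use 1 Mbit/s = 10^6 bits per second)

2.82 Mbit/s

Bit rate = 22,050 × 16 × 8 = 2,822,400 bits/s.
= 2.82 Mbit/s.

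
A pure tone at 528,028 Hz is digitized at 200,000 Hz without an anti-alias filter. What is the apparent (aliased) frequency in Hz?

Nyquist = 200,000/2 = 100,000 Hz; 528,028 Hz exceeds it.
Alias = |528,028 − 3×200,000| = |528,028 − 600,000| = 71,972 Hz.

71,972 Hz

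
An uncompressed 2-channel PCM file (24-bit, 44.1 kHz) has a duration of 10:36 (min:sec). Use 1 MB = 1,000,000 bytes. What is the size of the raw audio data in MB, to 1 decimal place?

Duration = 10:36 (min:sec) = 636 s.
Bytes = 44,100 samples/s × 636 s × 3 bytes/sample × 2 ch = 168,285,600 bytes.
168,285,600 / 1,000,000 = 168.3 MB.

168.3 MB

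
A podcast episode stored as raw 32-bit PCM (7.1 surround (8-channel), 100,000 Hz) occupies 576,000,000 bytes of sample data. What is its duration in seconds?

180 seconds

Byte rate = 100,000 × 4 × 8 = 3,200,000 bytes/s.
Duration = 576,000,000 / 3,200,000 = 180 s.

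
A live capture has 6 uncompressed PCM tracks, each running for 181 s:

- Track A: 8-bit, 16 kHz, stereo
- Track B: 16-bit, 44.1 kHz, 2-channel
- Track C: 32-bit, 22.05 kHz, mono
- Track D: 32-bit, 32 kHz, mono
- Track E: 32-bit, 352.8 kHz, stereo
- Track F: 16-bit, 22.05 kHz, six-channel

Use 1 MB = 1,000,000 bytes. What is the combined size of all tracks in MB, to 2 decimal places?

635.60 MB

Track A: 16,000 × 181 × 1 × 2 = 5,792,000 bytes.
Track B: 44,100 × 181 × 2 × 2 = 31,928,400 bytes.
Track C: 22,050 × 181 × 4 × 1 = 15,964,200 bytes.
Track D: 32,000 × 181 × 4 × 1 = 23,168,000 bytes.
Track E: 352,800 × 181 × 4 × 2 = 510,854,400 bytes.
Track F: 22,050 × 181 × 2 × 6 = 47,892,600 bytes.
Total = 635,599,600 bytes = 635.60 MB.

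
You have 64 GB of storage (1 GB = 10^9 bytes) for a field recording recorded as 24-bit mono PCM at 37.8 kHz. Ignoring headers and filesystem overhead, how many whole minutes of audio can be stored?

Uncompressed byte rate = 37,800 × 3 × 1 = 113,400 bytes/s.
Capacity = 64 × 1,000,000,000 = 64,000,000,000 bytes.
64,000,000,000 / 113,400 ≈ 564373.9 s → 9,406 minutes.

9,406 minutes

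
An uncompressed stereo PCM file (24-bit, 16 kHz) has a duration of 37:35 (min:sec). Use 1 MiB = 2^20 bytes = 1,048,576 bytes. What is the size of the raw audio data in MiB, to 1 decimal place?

Duration = 37:35 (min:sec) = 2,255 s.
Bytes = 16,000 samples/s × 2,255 s × 3 bytes/sample × 2 ch = 216,480,000 bytes.
216,480,000 / 1,048,576 = 206.5 MiB.

206.5 MiB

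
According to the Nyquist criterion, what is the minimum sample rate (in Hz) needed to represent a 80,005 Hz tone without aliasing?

160,010 Hz

Minimum sample rate = 2 × 80,005 Hz = 160,010 Hz.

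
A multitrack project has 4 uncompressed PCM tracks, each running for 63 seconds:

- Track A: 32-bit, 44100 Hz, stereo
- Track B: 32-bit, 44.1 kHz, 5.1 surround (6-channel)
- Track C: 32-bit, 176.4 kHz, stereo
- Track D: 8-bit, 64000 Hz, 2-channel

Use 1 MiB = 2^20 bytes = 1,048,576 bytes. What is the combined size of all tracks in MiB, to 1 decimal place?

177.3 MiB

Track A: 44,100 × 63 × 4 × 2 = 22,226,400 bytes.
Track B: 44,100 × 63 × 4 × 6 = 66,679,200 bytes.
Track C: 176,400 × 63 × 4 × 2 = 88,905,600 bytes.
Track D: 64,000 × 63 × 1 × 2 = 8,064,000 bytes.
Total = 185,875,200 bytes = 177.3 MiB.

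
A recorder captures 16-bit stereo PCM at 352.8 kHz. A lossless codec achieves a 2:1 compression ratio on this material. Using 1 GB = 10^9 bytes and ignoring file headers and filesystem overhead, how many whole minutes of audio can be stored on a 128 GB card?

Uncompressed byte rate = 352,800 × 2 × 2 = 1,411,200 bytes/s.
After 2:1 compression, effective rate ≈ 705600 bytes/s.
Capacity = 128 × 1,000,000,000 = 128,000,000,000 bytes.
128,000,000,000 / effective rate ≈ 181405.9 s → 3,023 minutes.

3,023 minutes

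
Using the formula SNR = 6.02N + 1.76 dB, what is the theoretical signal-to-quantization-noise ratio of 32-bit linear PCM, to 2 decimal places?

6.02 × 32 + 1.76 = 194.40 dB.

194.40 dB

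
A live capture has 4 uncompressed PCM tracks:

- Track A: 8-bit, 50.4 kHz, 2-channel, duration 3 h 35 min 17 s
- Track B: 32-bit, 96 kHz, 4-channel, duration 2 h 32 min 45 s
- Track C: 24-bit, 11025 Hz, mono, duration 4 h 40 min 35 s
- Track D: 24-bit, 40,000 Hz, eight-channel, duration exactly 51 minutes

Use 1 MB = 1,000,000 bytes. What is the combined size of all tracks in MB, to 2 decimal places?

18873.89 MB

Track A: 3 h 35 min 17 s = 12,917 s; 50,400 × 12,917 × 1 × 2 = 1,302,033,600 bytes.
Track B: 2 h 32 min 45 s = 9,165 s; 96,000 × 9,165 × 4 × 4 = 14,077,440,000 bytes.
Track C: 4 h 40 min 35 s = 16,835 s; 11,025 × 16,835 × 3 × 1 = 556,817,625 bytes.
Track D: exactly 51 minutes = 3,060 s; 40,000 × 3,060 × 3 × 8 = 2,937,600,000 bytes.
Total = 18,873,891,225 bytes = 18873.89 MB.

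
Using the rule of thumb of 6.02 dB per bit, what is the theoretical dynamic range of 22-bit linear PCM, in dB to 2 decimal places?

22 × 6.02 = 132.44 dB.

132.44 dB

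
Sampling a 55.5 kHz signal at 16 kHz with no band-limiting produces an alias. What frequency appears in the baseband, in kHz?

Nyquist = 16,000/2 = 8,000 Hz; 55,500 Hz exceeds it.
Alias = |55,500 − 3×16,000| = |55,500 − 48,000| = 7,500 Hz = 7.5 kHz.

7.5 kHz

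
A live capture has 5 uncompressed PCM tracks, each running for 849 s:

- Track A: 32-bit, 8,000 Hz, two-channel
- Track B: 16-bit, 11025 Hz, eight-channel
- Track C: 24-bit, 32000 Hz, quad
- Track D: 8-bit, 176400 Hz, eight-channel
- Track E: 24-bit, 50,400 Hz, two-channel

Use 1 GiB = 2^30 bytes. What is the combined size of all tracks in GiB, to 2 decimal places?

Track A: 8,000 × 849 × 4 × 2 = 54,336,000 bytes.
Track B: 11,025 × 849 × 2 × 8 = 149,763,600 bytes.
Track C: 32,000 × 849 × 3 × 4 = 326,016,000 bytes.
Track D: 176,400 × 849 × 1 × 8 = 1,198,108,800 bytes.
Track E: 50,400 × 849 × 3 × 2 = 256,737,600 bytes.
Total = 1,984,962,000 bytes = 1.85 GiB.

1.85 GiB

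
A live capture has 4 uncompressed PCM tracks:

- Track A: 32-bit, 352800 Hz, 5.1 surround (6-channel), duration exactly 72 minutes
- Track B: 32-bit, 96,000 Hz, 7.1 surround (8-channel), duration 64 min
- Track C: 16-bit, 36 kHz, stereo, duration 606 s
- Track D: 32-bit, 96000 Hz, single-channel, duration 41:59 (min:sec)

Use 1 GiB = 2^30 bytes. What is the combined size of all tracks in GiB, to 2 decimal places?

46.03 GiB

Track A: exactly 72 minutes = 4,320 s; 352,800 × 4,320 × 4 × 6 = 36,578,304,000 bytes.
Track B: 64 min = 3,840 s; 96,000 × 3,840 × 4 × 8 = 11,796,480,000 bytes.
Track C: 36,000 × 606 × 2 × 2 = 87,264,000 bytes.
Track D: 41:59 (min:sec) = 2,519 s; 96,000 × 2,519 × 4 × 1 = 967,296,000 bytes.
Total = 49,429,344,000 bytes = 46.03 GiB.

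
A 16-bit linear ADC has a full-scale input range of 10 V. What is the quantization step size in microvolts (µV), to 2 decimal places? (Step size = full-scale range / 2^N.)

152.59 µV

10 V / 2^16 = 10 / 65,536 V = 152.59 µV.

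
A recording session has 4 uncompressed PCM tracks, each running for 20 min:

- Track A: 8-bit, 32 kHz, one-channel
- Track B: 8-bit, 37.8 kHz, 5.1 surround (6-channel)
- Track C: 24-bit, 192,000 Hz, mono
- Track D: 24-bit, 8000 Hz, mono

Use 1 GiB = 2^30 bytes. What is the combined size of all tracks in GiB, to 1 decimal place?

1.0 GiB

20 min = 1,200 s.
Track A: 32,000 × 1,200 × 1 × 1 = 38,400,000 bytes.
Track B: 37,800 × 1,200 × 1 × 6 = 272,160,000 bytes.
Track C: 192,000 × 1,200 × 3 × 1 = 691,200,000 bytes.
Track D: 8,000 × 1,200 × 3 × 1 = 28,800,000 bytes.
Total = 1,030,560,000 bytes = 1.0 GiB.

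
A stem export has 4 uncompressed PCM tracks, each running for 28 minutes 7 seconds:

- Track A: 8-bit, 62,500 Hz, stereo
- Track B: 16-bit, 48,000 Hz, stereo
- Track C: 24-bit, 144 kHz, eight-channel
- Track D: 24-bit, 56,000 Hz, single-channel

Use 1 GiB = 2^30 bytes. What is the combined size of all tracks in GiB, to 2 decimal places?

28 minutes 7 seconds = 1,687 s.
Track A: 62,500 × 1,687 × 1 × 2 = 210,875,000 bytes.
Track B: 48,000 × 1,687 × 2 × 2 = 323,904,000 bytes.
Track C: 144,000 × 1,687 × 3 × 8 = 5,830,272,000 bytes.
Track D: 56,000 × 1,687 × 3 × 1 = 283,416,000 bytes.
Total = 6,648,467,000 bytes = 6.19 GiB.

6.19 GiB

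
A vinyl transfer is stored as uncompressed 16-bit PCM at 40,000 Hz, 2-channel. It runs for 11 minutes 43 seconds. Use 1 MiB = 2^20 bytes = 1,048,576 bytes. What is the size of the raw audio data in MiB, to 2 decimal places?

Duration = 11 minutes 43 seconds = 703 s.
Bytes = 40,000 samples/s × 703 s × 2 bytes/sample × 2 ch = 112,480,000 bytes.
112,480,000 / 1,048,576 = 107.27 MiB.

107.27 MiB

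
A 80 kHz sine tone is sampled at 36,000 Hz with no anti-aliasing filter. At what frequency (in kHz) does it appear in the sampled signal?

Nyquist = 36,000/2 = 18,000 Hz; 80,000 Hz exceeds it.
Alias = |80,000 − 2×36,000| = |80,000 − 72,000| = 8,000 Hz = 8 kHz.

8 kHz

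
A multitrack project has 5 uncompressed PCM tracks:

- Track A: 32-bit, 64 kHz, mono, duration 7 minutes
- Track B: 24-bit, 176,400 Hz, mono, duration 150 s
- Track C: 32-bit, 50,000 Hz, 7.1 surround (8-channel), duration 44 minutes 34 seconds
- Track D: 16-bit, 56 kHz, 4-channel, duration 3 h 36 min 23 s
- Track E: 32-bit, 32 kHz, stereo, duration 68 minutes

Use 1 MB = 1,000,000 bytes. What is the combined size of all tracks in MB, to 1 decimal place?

Track A: 7 minutes = 420 s; 64,000 × 420 × 4 × 1 = 107,520,000 bytes.
Track B: 176,400 × 150 × 3 × 1 = 79,380,000 bytes.
Track C: 44 minutes 34 seconds = 2,674 s; 50,000 × 2,674 × 4 × 8 = 4,278,400,000 bytes.
Track D: 3 h 36 min 23 s = 12,983 s; 56,000 × 12,983 × 2 × 4 = 5,816,384,000 bytes.
Track E: 68 minutes = 4,080 s; 32,000 × 4,080 × 4 × 2 = 1,044,480,000 bytes.
Total = 11,326,164,000 bytes = 11326.2 MB.

11326.2 MB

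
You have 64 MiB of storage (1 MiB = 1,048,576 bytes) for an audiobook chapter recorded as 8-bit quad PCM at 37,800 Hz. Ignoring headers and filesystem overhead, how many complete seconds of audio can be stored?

443 seconds

Uncompressed byte rate = 37,800 × 1 × 4 = 151,200 bytes/s.
Capacity = 64 × 1,048,576 = 67,108,864 bytes.
67,108,864 / 151,200 ≈ 443.84 s → 443 seconds.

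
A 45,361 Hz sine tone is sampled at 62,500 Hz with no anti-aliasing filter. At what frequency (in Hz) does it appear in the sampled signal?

17,139 Hz

Nyquist = 62,500/2 = 31,250 Hz; 45,361 Hz exceeds it.
Alias = |45,361 − 1×62,500| = |45,361 − 62,500| = 17,139 Hz.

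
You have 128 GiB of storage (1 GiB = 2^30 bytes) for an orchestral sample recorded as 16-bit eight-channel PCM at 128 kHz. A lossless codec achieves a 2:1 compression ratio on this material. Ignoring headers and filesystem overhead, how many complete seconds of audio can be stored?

Uncompressed byte rate = 128,000 × 2 × 8 = 2,048,000 bytes/s.
After 2:1 compression, effective rate ≈ 1024000 bytes/s.
Capacity = 128 × 1,073,741,824 = 137,438,953,472 bytes.
137,438,953,472 / effective rate ≈ 134217.73 s → 134,217 seconds.

134,217 seconds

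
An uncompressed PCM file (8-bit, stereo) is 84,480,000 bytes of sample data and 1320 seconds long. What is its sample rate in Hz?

Bytes = sample_rate × seconds × bytes_per_sample × channels.
sample_rate = 84,480,000 / (1,320 × 1 × 2) = 84,480,000 / 2,640 = 32,000 Hz.

32,000 Hz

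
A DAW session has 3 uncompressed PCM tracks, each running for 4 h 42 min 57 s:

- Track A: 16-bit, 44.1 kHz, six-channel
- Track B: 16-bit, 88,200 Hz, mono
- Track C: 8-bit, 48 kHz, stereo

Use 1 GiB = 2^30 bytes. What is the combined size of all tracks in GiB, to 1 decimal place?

12.7 GiB

4 h 42 min 57 s = 16,977 s.
Track A: 44,100 × 16,977 × 2 × 6 = 8,984,228,400 bytes.
Track B: 88,200 × 16,977 × 2 × 1 = 2,994,742,800 bytes.
Track C: 48,000 × 16,977 × 1 × 2 = 1,629,792,000 bytes.
Total = 13,608,763,200 bytes = 12.7 GiB.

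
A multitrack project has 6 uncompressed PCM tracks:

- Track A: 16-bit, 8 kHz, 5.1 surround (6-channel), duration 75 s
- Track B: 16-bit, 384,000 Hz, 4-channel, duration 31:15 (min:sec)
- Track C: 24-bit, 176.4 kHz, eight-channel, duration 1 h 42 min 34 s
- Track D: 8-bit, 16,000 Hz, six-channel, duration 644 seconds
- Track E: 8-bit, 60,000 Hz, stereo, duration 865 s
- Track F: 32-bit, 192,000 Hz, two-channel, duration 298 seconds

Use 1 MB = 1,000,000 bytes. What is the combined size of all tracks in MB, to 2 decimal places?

Track A: 8,000 × 75 × 2 × 6 = 7,200,000 bytes.
Track B: 31:15 (min:sec) = 1,875 s; 384,000 × 1,875 × 2 × 4 = 5,760,000,000 bytes.
Track C: 1 h 42 min 34 s = 6,154 s; 176,400 × 6,154 × 3 × 8 = 26,053,574,400 bytes.
Track D: 16,000 × 644 × 1 × 6 = 61,824,000 bytes.
Track E: 60,000 × 865 × 1 × 2 = 103,800,000 bytes.
Track F: 192,000 × 298 × 4 × 2 = 457,728,000 bytes.
Total = 32,444,126,400 bytes = 32444.13 MB.

32444.13 MB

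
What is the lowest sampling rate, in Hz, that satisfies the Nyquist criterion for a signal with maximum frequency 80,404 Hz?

Minimum sample rate = 2 × 80,404 Hz = 160,808 Hz.

160,808 Hz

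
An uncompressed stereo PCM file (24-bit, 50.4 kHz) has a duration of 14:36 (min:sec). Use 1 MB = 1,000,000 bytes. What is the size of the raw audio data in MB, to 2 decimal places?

264.90 MB

Duration = 14:36 (min:sec) = 876 s.
Bytes = 50,400 samples/s × 876 s × 3 bytes/sample × 2 ch = 264,902,400 bytes.
264,902,400 / 1,000,000 = 264.90 MB.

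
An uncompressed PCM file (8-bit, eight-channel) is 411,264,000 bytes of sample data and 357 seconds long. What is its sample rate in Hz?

144,000 Hz

Bytes = sample_rate × seconds × bytes_per_sample × channels.
sample_rate = 411,264,000 / (357 × 1 × 8) = 411,264,000 / 2,856 = 144,000 Hz.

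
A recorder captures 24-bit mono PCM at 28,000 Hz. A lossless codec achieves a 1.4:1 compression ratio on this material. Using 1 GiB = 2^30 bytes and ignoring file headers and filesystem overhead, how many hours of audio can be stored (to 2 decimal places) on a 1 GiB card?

Uncompressed byte rate = 28,000 × 3 × 1 = 84,000 bytes/s.
After 1.4:1 compression, effective rate ≈ 60000 bytes/s.
Capacity = 1 × 1,073,741,824 = 1,073,741,824 bytes.
1,073,741,824 / effective rate ≈ 17895.7 s → 4.97 hours.

4.97 hours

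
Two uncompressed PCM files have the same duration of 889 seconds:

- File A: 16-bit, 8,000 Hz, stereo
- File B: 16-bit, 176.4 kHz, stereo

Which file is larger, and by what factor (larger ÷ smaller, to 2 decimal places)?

File A: 8,000 × 2 × 2 = 32,000 bytes/s.
File B: 176,400 × 2 × 2 = 705,600 bytes/s.
File B is larger; ratio = 627,278,400 / 28,448,000 = 22.05.

File B, by a factor of 22.05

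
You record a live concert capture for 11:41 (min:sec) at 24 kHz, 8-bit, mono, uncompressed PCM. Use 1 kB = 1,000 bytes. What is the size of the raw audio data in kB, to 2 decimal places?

Duration = 11:41 (min:sec) = 701 s.
Bytes = 24,000 samples/s × 701 s × 1 bytes/sample × 1 ch = 16,824,000 bytes.
16,824,000 / 1,000 = 16824.00 kB.

16824.00 kB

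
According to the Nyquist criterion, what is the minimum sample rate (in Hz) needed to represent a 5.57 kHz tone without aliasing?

Minimum sample rate = 2 × 5,570 Hz = 11,140 Hz.

11,140 Hz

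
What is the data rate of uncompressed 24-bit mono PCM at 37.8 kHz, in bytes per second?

Bit rate = 37,800 × 24 × 1 = 907,200 bits/s.
907,200 / 8 = 113,400 bytes/s.

113,400 bytes/s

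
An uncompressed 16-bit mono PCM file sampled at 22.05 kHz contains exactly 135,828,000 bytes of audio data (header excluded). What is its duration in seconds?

3,080 seconds

Byte rate = 22,050 × 2 × 1 = 44,100 bytes/s.
Duration = 135,828,000 / 44,100 = 3,080 s.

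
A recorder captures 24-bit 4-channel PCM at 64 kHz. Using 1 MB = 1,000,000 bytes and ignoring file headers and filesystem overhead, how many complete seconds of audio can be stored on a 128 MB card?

166 seconds

Uncompressed byte rate = 64,000 × 3 × 4 = 768,000 bytes/s.
Capacity = 128 × 1,000,000 = 128,000,000 bytes.
128,000,000 / 768,000 ≈ 166.67 s → 166 seconds.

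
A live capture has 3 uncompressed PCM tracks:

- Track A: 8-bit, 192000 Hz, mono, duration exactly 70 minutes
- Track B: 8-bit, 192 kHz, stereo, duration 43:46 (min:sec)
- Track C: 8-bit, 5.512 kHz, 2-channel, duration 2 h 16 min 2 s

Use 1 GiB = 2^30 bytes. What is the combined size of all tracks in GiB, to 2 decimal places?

Track A: exactly 70 minutes = 4,200 s; 192,000 × 4,200 × 1 × 1 = 806,400,000 bytes.
Track B: 43:46 (min:sec) = 2,626 s; 192,000 × 2,626 × 1 × 2 = 1,008,384,000 bytes.
Track C: 2 h 16 min 2 s = 8,162 s; 5,512 × 8,162 × 1 × 2 = 89,977,888 bytes.
Total = 1,904,761,888 bytes = 1.77 GiB.

1.77 GiB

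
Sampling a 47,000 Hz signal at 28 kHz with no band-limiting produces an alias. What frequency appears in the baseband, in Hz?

9,000 Hz

Nyquist = 28,000/2 = 14,000 Hz; 47,000 Hz exceeds it.
Alias = |47,000 − 2×28,000| = |47,000 − 56,000| = 9,000 Hz.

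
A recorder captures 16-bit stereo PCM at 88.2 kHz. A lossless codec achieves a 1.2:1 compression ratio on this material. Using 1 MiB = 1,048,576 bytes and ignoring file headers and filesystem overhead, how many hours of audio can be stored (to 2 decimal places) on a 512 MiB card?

Uncompressed byte rate = 88,200 × 2 × 2 = 352,800 bytes/s.
After 1.2:1 compression, effective rate ≈ 294000 bytes/s.
Capacity = 512 × 1,048,576 = 536,870,912 bytes.
536,870,912 / effective rate ≈ 1826.09 s → 0.51 hours.

0.51 hours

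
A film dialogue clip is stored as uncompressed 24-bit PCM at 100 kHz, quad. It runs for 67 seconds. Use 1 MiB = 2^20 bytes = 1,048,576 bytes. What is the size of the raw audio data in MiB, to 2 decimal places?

Bytes = 100,000 samples/s × 67 s × 3 bytes/sample × 4 ch = 80,400,000 bytes.
80,400,000 / 1,048,576 = 76.68 MiB.

76.68 MiB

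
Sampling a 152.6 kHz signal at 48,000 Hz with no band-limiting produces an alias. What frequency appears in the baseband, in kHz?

8.6 kHz

Nyquist = 48,000/2 = 24,000 Hz; 152,600 Hz exceeds it.
Alias = |152,600 − 3×48,000| = |152,600 − 144,000| = 8,600 Hz = 8.6 kHz.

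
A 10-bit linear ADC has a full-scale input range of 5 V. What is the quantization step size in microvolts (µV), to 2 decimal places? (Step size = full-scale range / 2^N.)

5 V / 2^10 = 5 / 1,024 V = 4882.81 µV.

4882.81 µV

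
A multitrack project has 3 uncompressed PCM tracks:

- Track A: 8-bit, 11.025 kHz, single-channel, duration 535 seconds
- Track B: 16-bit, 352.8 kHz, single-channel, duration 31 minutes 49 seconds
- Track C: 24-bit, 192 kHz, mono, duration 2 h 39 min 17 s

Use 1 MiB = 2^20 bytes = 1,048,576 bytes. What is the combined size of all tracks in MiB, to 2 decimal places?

6540.03 MiB

Track A: 11,025 × 535 × 1 × 1 = 5,898,375 bytes.
Track B: 31 minutes 49 seconds = 1,909 s; 352,800 × 1,909 × 2 × 1 = 1,346,990,400 bytes.
Track C: 2 h 39 min 17 s = 9,557 s; 192,000 × 9,557 × 3 × 1 = 5,504,832,000 bytes.
Total = 6,857,720,775 bytes = 6540.03 MiB.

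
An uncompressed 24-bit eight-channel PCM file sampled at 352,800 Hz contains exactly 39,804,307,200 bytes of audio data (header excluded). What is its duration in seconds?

4,701 seconds

Byte rate = 352,800 × 3 × 8 = 8,467,200 bytes/s.
Duration = 39,804,307,200 / 8,467,200 = 4,701 s.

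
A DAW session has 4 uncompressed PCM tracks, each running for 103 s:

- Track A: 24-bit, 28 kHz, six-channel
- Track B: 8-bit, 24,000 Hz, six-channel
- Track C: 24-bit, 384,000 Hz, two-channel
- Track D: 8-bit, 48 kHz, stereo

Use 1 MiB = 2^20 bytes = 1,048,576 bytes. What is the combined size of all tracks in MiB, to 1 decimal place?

299.4 MiB

Track A: 28,000 × 103 × 3 × 6 = 51,912,000 bytes.
Track B: 24,000 × 103 × 1 × 6 = 14,832,000 bytes.
Track C: 384,000 × 103 × 3 × 2 = 237,312,000 bytes.
Track D: 48,000 × 103 × 1 × 2 = 9,888,000 bytes.
Total = 313,944,000 bytes = 299.4 MiB.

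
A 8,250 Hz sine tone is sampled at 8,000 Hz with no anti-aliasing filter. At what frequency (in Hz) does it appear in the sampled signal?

250 Hz

Nyquist = 8,000/2 = 4,000 Hz; 8,250 Hz exceeds it.
Alias = |8,250 − 1×8,000| = |8,250 − 8,000| = 250 Hz.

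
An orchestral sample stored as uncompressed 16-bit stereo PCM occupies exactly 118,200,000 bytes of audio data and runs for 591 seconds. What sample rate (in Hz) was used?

Bytes = sample_rate × seconds × bytes_per_sample × channels.
sample_rate = 118,200,000 / (591 × 2 × 2) = 118,200,000 / 2,364 = 50,000 Hz.

50,000 Hz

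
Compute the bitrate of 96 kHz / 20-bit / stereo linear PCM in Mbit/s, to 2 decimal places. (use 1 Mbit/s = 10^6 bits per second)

3.84 Mbit/s

Bit rate = 96,000 × 20 × 2 = 3,840,000 bits/s.
= 3.84 Mbit/s.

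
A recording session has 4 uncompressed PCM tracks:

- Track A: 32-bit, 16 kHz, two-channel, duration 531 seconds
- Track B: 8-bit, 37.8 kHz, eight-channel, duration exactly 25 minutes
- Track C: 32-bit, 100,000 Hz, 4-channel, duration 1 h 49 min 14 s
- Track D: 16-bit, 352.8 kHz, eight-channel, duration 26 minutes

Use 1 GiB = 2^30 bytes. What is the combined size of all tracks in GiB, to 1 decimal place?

Track A: 16,000 × 531 × 4 × 2 = 67,968,000 bytes.
Track B: exactly 25 minutes = 1,500 s; 37,800 × 1,500 × 1 × 8 = 453,600,000 bytes.
Track C: 1 h 49 min 14 s = 6,554 s; 100,000 × 6,554 × 4 × 4 = 10,486,400,000 bytes.
Track D: 26 minutes = 1,560 s; 352,800 × 1,560 × 2 × 8 = 8,805,888,000 bytes.
Total = 19,813,856,000 bytes = 18.5 GiB.

18.5 GiB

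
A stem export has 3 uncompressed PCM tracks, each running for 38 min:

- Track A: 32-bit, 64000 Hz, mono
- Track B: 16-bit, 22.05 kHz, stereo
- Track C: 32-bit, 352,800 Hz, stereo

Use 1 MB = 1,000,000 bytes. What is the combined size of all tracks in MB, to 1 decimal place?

7219.8 MB

38 min = 2,280 s.
Track A: 64,000 × 2,280 × 4 × 1 = 583,680,000 bytes.
Track B: 22,050 × 2,280 × 2 × 2 = 201,096,000 bytes.
Track C: 352,800 × 2,280 × 4 × 2 = 6,435,072,000 bytes.
Total = 7,219,848,000 bytes = 7219.8 MB.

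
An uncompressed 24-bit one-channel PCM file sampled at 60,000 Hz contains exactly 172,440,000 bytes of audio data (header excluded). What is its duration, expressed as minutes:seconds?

15:58

Byte rate = 60,000 × 3 × 1 = 180,000 bytes/s.
Duration = 172,440,000 / 180,000 = 958 s.
958 s = 15:58.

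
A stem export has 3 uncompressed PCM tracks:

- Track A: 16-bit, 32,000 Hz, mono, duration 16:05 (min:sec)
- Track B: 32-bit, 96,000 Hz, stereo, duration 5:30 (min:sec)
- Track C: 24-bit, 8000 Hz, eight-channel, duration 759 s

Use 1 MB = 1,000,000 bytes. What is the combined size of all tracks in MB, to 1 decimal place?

Track A: 16:05 (min:sec) = 965 s; 32,000 × 965 × 2 × 1 = 61,760,000 bytes.
Track B: 5:30 (min:sec) = 330 s; 96,000 × 330 × 4 × 2 = 253,440,000 bytes.
Track C: 8,000 × 759 × 3 × 8 = 145,728,000 bytes.
Total = 460,928,000 bytes = 460.9 MB.

460.9 MB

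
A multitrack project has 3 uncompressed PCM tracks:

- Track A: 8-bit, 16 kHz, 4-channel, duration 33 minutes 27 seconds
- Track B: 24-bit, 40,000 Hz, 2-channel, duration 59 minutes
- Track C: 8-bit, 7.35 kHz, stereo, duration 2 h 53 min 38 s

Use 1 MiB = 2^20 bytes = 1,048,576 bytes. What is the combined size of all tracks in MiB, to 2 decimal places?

1078.79 MiB

Track A: 33 minutes 27 seconds = 2,007 s; 16,000 × 2,007 × 1 × 4 = 128,448,000 bytes.
Track B: 59 minutes = 3,540 s; 40,000 × 3,540 × 3 × 2 = 849,600,000 bytes.
Track C: 2 h 53 min 38 s = 10,418 s; 7,350 × 10,418 × 1 × 2 = 153,144,600 bytes.
Total = 1,131,192,600 bytes = 1078.79 MiB.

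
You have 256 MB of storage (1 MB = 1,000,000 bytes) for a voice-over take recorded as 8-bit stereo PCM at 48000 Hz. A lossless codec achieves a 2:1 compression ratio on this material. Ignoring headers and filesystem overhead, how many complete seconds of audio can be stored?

5,333 seconds

Uncompressed byte rate = 48,000 × 1 × 2 = 96,000 bytes/s.
After 2:1 compression, effective rate ≈ 48000 bytes/s.
Capacity = 256 × 1,000,000 = 256,000,000 bytes.
256,000,000 / effective rate ≈ 5333.33 s → 5,333 seconds.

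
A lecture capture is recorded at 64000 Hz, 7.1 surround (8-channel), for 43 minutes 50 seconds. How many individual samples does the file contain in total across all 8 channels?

43 minutes 50 seconds = 2,630 s.
64,000 × 2,630 s × 8 ch = 1,346,560,000 samples.

1,346,560,000 samples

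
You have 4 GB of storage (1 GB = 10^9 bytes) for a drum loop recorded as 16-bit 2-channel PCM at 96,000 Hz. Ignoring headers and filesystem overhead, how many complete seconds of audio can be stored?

Uncompressed byte rate = 96,000 × 2 × 2 = 384,000 bytes/s.
Capacity = 4 × 1,000,000,000 = 4,000,000,000 bytes.
4,000,000,000 / 384,000 ≈ 10416.67 s → 10,416 seconds.

10,416 seconds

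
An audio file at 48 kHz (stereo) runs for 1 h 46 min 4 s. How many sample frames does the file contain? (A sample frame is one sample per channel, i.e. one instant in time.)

305,472,000 sample frames

1 h 46 min 4 s = 6,364 s.
48,000 samples/s × 6,364 s = 305,472,000 frames.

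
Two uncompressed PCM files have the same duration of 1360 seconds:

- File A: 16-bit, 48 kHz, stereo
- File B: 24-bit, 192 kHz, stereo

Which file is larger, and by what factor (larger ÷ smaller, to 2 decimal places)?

File B, by a factor of 6.00

File A: 48,000 × 2 × 2 = 192,000 bytes/s.
File B: 192,000 × 3 × 2 = 1,152,000 bytes/s.
File B is larger; ratio = 1,566,720,000 / 261,120,000 = 6.00.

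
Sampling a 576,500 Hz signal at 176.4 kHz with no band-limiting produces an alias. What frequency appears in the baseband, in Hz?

Nyquist = 176,400/2 = 88,200 Hz; 576,500 Hz exceeds it.
Alias = |576,500 − 3×176,400| = |576,500 − 529,200| = 47,300 Hz.

47,300 Hz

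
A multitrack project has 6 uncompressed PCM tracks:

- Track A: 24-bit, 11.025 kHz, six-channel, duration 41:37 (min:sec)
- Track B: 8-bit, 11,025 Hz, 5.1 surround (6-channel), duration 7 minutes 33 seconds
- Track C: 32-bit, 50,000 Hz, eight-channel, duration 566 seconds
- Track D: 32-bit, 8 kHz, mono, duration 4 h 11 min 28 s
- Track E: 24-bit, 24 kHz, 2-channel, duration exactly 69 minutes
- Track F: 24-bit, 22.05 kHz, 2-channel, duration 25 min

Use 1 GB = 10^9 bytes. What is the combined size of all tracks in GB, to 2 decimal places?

Track A: 41:37 (min:sec) = 2,497 s; 11,025 × 2,497 × 3 × 6 = 495,529,650 bytes.
Track B: 7 minutes 33 seconds = 453 s; 11,025 × 453 × 1 × 6 = 29,965,950 bytes.
Track C: 50,000 × 566 × 4 × 8 = 905,600,000 bytes.
Track D: 4 h 11 min 28 s = 15,088 s; 8,000 × 15,088 × 4 × 1 = 482,816,000 bytes.
Track E: exactly 69 minutes = 4,140 s; 24,000 × 4,140 × 3 × 2 = 596,160,000 bytes.
Track F: 25 min = 1,500 s; 22,050 × 1,500 × 3 × 2 = 198,450,000 bytes.
Total = 2,708,521,600 bytes = 2.71 GB.

2.71 GB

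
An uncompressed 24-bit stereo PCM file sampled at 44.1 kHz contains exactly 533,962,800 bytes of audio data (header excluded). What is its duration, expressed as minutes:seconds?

Byte rate = 44,100 × 3 × 2 = 264,600 bytes/s.
Duration = 533,962,800 / 264,600 = 2,018 s.
2,018 s = 33:38.

33:38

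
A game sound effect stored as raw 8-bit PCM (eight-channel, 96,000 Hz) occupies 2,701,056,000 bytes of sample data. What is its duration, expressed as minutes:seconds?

Byte rate = 96,000 × 1 × 8 = 768,000 bytes/s.
Duration = 2,701,056,000 / 768,000 = 3,517 s.
3,517 s = 58:37.

58:37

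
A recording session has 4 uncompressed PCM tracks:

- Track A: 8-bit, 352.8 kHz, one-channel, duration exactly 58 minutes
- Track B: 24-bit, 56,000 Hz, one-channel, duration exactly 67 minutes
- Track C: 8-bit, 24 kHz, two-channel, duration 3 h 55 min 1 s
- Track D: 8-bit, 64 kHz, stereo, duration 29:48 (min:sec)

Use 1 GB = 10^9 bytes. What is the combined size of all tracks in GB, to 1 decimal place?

2.8 GB

Track A: exactly 58 minutes = 3,480 s; 352,800 × 3,480 × 1 × 1 = 1,227,744,000 bytes.
Track B: exactly 67 minutes = 4,020 s; 56,000 × 4,020 × 3 × 1 = 675,360,000 bytes.
Track C: 3 h 55 min 1 s = 14,101 s; 24,000 × 14,101 × 1 × 2 = 676,848,000 bytes.
Track D: 29:48 (min:sec) = 1,788 s; 64,000 × 1,788 × 1 × 2 = 228,864,000 bytes.
Total = 2,808,816,000 bytes = 2.8 GB.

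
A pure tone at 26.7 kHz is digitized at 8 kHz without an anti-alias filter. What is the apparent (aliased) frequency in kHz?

Nyquist = 8,000/2 = 4,000 Hz; 26,700 Hz exceeds it.
Alias = |26,700 − 3×8,000| = |26,700 − 24,000| = 2,700 Hz = 2.7 kHz.

2.7 kHz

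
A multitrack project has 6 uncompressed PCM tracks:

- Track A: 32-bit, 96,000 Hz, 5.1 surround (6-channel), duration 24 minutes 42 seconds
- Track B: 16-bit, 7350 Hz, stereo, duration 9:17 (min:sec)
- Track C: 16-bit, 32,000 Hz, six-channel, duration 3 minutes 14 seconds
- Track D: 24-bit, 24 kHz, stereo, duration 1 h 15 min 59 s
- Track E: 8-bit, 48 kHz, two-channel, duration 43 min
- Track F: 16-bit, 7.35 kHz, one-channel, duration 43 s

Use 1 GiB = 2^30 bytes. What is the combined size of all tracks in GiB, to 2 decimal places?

4.11 GiB

Track A: 24 minutes 42 seconds = 1,482 s; 96,000 × 1,482 × 4 × 6 = 3,414,528,000 bytes.
Track B: 9:17 (min:sec) = 557 s; 7,350 × 557 × 2 × 2 = 16,375,800 bytes.
Track C: 3 minutes 14 seconds = 194 s; 32,000 × 194 × 2 × 6 = 74,496,000 bytes.
Track D: 1 h 15 min 59 s = 4,559 s; 24,000 × 4,559 × 3 × 2 = 656,496,000 bytes.
Track E: 43 min = 2,580 s; 48,000 × 2,580 × 1 × 2 = 247,680,000 bytes.
Track F: 7,350 × 43 × 2 × 1 = 632,100 bytes.
Total = 4,410,207,900 bytes = 4.11 GiB.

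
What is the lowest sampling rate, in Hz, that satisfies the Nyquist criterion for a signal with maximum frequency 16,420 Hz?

Minimum sample rate = 2 × 16,420 Hz = 32,840 Hz.

32,840 Hz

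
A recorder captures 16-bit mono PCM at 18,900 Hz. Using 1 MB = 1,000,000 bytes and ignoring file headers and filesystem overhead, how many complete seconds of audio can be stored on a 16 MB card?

423 seconds

Uncompressed byte rate = 18,900 × 2 × 1 = 37,800 bytes/s.
Capacity = 16 × 1,000,000 = 16,000,000 bytes.
16,000,000 / 37,800 ≈ 423.28 s → 423 seconds.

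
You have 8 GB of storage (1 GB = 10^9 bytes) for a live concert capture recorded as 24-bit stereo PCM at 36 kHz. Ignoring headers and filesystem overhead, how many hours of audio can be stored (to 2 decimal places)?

10.29 hours

Uncompressed byte rate = 36,000 × 3 × 2 = 216,000 bytes/s.
Capacity = 8 × 1,000,000,000 = 8,000,000,000 bytes.
8,000,000,000 / 216,000 ≈ 37037.04 s → 10.29 hours.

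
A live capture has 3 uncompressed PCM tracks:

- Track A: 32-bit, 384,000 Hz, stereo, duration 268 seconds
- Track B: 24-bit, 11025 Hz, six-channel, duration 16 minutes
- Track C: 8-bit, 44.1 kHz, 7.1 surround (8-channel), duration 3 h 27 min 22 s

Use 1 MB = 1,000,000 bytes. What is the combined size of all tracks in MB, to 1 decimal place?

Track A: 384,000 × 268 × 4 × 2 = 823,296,000 bytes.
Track B: 16 minutes = 960 s; 11,025 × 960 × 3 × 6 = 190,512,000 bytes.
Track C: 3 h 27 min 22 s = 12,442 s; 44,100 × 12,442 × 1 × 8 = 4,389,537,600 bytes.
Total = 5,403,345,600 bytes = 5403.3 MB.

5403.3 MB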